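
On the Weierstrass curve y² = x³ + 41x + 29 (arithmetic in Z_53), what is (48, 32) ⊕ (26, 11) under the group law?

(48, 32) + (26, 11). λ = (11 - 32)/(26 - 48) ≡ 32/31 mod 53. 31⁻¹ ≡ 12 (mod 53), so λ ≡ 13.
  x = λ² - 48 - 26 = 169 - 74 ≡ 42; y = λ·(48 - 42) - 32 ≡ 46. → (42, 46)

(42, 46)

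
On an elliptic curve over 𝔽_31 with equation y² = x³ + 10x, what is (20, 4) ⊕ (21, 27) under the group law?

(23, 20)

(20, 4) + (21, 27). λ = (27 - 4)/(21 - 20) ≡ 23/1 mod 31. 1⁻¹ ≡ 1 (mod 31) since 1·1 = 1 ≡ 1, so λ ≡ 23.
  x = λ² - 20 - 21 = 529 - 41 ≡ 23; y = λ·(20 - 23) - 4 ≡ 20. → (23, 20)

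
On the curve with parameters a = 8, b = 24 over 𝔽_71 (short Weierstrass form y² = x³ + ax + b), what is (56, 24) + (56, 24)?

(55, 42)

tangent at (56, 24): λ = (3·56² + 8)/(2·24) ≡ 44/48. 48⁻¹ ≡ 37 (mod 71), so λ ≡ 44·37 ≡ 66.
  x = λ² - 56 - 56 = 4356 - 112 ≡ 55; y = λ·(56 - 55) - 24 ≡ 42. → (55, 42)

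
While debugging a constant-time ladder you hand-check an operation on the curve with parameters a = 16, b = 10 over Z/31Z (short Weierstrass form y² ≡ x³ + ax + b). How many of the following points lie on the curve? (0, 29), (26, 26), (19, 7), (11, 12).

(0, 29): 29² ≡ 4, rhs ≡ 10 → off.
(26, 26): 26² ≡ 25, rhs ≡ 22 → off.
(19, 7): 7² ≡ 18, rhs ≡ 12 → off.
(11, 12): 12² ≡ 20, rhs ≡ 29 → off.

0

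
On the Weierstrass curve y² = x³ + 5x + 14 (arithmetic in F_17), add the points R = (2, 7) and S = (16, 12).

(15, 9)

(2, 7) + (16, 12). λ = (12 - 7)/(16 - 2) ≡ 5/14 mod 17. 14⁻¹ ≡ 11 (mod 17), so λ ≡ 4.
  x = λ² - 2 - 16 = 16 - 18 ≡ 15; y = λ·(2 - 15) - 7 ≡ 9. → (15, 9)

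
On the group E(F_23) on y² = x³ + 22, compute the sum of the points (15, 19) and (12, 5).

(5, 20)

(15, 19) + (12, 5). λ = (5 - 19)/(12 - 15) ≡ 9/20 mod 23. 20⁻¹ ≡ 15 (mod 23), so λ ≡ 20.
  x = λ² - 15 - 12 = 400 - 27 ≡ 5; y = λ·(15 - 5) - 19 ≡ 20. → (5, 20)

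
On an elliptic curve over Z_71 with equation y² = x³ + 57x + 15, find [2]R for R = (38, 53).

(32, 32)

tangent at (38, 53): λ = (3·38² + 57)/(2·53) ≡ 58/35. 35⁻¹ ≡ 69 (mod 71) since 35·69 = 2415 ≡ 1, so λ ≡ 58·69 ≡ 26.
  x = λ² - 38 - 38 = 676 - 76 ≡ 32; y = λ·(38 - 32) - 53 ≡ 32. → (32, 32)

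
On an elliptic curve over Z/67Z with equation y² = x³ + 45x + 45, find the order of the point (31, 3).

3

2P: tangent at (31, 3): λ = (3·31² + 45)/(2·3) ≡ 47/6. 6⁻¹ ≡ 56 (mod 67), so λ ≡ 47·56 ≡ 19.
  x = λ² - 31 - 31 = 361 - 62 ≡ 31; y = λ·(31 - 31) - 3 ≡ 64. → (31, 64)
3P: (31, 64) + (31, 3): same x and y₁ ≡ -y₂, so the sum is ∞.
3P = ∞, so the order is 3.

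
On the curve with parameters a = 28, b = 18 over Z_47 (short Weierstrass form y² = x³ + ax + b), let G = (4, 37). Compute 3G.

Repeated addition: build up to 3G.
2G: tangent at (4, 37): λ = (3·4² + 28)/(2·37) ≡ 29/27. 27⁻¹ ≡ 7 (mod 47) since 27·7 = 189 ≡ 1, so λ ≡ 29·7 ≡ 15.
  x = λ² - 4 - 4 = 225 - 8 ≡ 29; y = λ·(4 - 29) - 37 ≡ 11. → (29, 11)
3G: (29, 11) + (4, 37). λ = (37 - 11)/(4 - 29) ≡ 26/22 mod 47. 22⁻¹ ≡ 15 (mod 47), so λ ≡ 14.
  x = λ² - 29 - 4 = 196 - 33 ≡ 22; y = λ·(29 - 22) - 11 ≡ 40. → (22, 40)

(22, 40)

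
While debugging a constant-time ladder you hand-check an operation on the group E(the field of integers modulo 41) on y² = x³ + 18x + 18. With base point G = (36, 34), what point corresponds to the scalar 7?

Repeated addition: build up to 7G.
2G: tangent at (36, 34): λ = (3·36² + 18)/(2·34) ≡ 11/27. 27⁻¹ ≡ 38 (mod 41), so λ ≡ 11·38 ≡ 8.
  x = λ² - 36 - 36 = 64 - 72 ≡ 33; y = λ·(36 - 33) - 34 ≡ 31. → (33, 31)
3G: (33, 31) + (36, 34). λ = (34 - 31)/(36 - 33) ≡ 3/3 mod 41. 3⁻¹ ≡ 14 (mod 41) since 3·14 = 42 ≡ 1, so λ ≡ 1.
  x = λ² - 33 - 36 = 1 - 69 ≡ 14; y = λ·(33 - 14) - 31 ≡ 29. → (14, 29)
4G: (14, 29) + (36, 34). λ = (34 - 29)/(36 - 14) ≡ 5/22 mod 41. 22⁻¹ ≡ 28 (mod 41), so λ ≡ 17.
  x = λ² - 14 - 36 = 289 - 50 ≡ 34; y = λ·(14 - 34) - 29 ≡ 0. → (34, 0)
5G: (34, 0) + (36, 34). λ = (34 - 0)/(36 - 34) ≡ 34/2 mod 41. 2⁻¹ ≡ 21 (mod 41), so λ ≡ 17.
  x = λ² - 34 - 36 = 289 - 70 ≡ 14; y = λ·(34 - 14) - 0 ≡ 12. → (14, 12)
6G: (14, 12) + (36, 34). λ = (34 - 12)/(36 - 14) ≡ 22/22 mod 41. 22⁻¹ ≡ 28 (mod 41), so λ ≡ 1.
  x = λ² - 14 - 36 = 1 - 50 ≡ 33; y = λ·(14 - 33) - 12 ≡ 10. → (33, 10)
7G: (33, 10) + (36, 34). λ = (34 - 10)/(36 - 33) ≡ 24/3 mod 41. 3⁻¹ ≡ 14 (mod 41), so λ ≡ 8.
  x = λ² - 33 - 36 = 64 - 69 ≡ 36; y = λ·(33 - 36) - 10 ≡ 7. → (36, 7)

(36, 7)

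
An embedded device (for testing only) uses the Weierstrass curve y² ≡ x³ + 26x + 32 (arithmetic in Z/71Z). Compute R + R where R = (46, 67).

(54, 59)

tangent at (46, 67): λ = (3·46² + 26)/(2·67) ≡ 55/63. 63⁻¹ ≡ 62 (mod 71), so λ ≡ 55·62 ≡ 2.
  x = λ² - 46 - 46 = 4 - 92 ≡ 54; y = λ·(46 - 54) - 67 ≡ 59. → (54, 59)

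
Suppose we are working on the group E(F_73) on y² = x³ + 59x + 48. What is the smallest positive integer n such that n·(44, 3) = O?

8

2P: tangent at (44, 3): λ = (3·44² + 59)/(2·3) ≡ 27/6. 6⁻¹ ≡ 61 (mod 73), so λ ≡ 27·61 ≡ 41.
  x = λ² - 44 - 44 = 1681 - 88 ≡ 60; y = λ·(44 - 60) - 3 ≡ 71. → (60, 71)
3P: (60, 71) + (44, 3). λ = (3 - 71)/(44 - 60) ≡ 5/57 mod 73. 57⁻¹ ≡ 41 (mod 73), so λ ≡ 59.
  x = λ² - 60 - 44 = 3481 - 104 ≡ 19; y = λ·(60 - 19) - 71 ≡ 12. → (19, 12)
4P: (19, 12) + (44, 3). λ = (3 - 12)/(44 - 19) ≡ 64/25 mod 73. 25⁻¹ ≡ 38 (mod 73) since 25·38 = 950 ≡ 1, so λ ≡ 23.
  x = λ² - 19 - 44 = 529 - 63 ≡ 28; y = λ·(19 - 28) - 12 ≡ 0. → (28, 0)
5P: (28, 0) + (44, 3). λ = (3 - 0)/(44 - 28) ≡ 3/16 mod 73. 16⁻¹ ≡ 32 (mod 73) since 16·32 = 512 ≡ 1, so λ ≡ 23.
  x = λ² - 28 - 44 = 529 - 72 ≡ 19; y = λ·(28 - 19) - 0 ≡ 61. → (19, 61)
6P: (19, 61) + (44, 3). λ = (3 - 61)/(44 - 19) ≡ 15/25 mod 73. 25⁻¹ ≡ 38 (mod 73) since 25·38 = 950 ≡ 1, so λ ≡ 59.
  x = λ² - 19 - 44 = 3481 - 63 ≡ 60; y = λ·(19 - 60) - 61 ≡ 2. → (60, 2)
7P: (60, 2) + (44, 3). λ = (3 - 2)/(44 - 60) ≡ 1/57 mod 73. 57⁻¹ ≡ 41 (mod 73), so λ ≡ 41.
  x = λ² - 60 - 44 = 1681 - 104 ≡ 44; y = λ·(60 - 44) - 2 ≡ 70. → (44, 70)
8P: (44, 70) + (44, 3): same x and y₁ ≡ -y₂, so the sum is O.
8P = O, so the order is 8.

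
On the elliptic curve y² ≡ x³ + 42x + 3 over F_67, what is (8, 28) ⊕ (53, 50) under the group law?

(7, 38)

(8, 28) + (53, 50). λ = (50 - 28)/(53 - 8) ≡ 22/45 mod 67. 45⁻¹ ≡ 3 (mod 67), so λ ≡ 66.
  x = λ² - 8 - 53 = 4356 - 61 ≡ 7; y = λ·(8 - 7) - 28 ≡ 38. → (7, 38)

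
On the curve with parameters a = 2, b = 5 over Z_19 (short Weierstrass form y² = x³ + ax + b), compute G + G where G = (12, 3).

(0, 10)

tangent at (12, 3): λ = (3·12² + 2)/(2·3) ≡ 16/6. 6⁻¹ ≡ 16 (mod 19), so λ ≡ 16·16 ≡ 9.
  x = λ² - 12 - 12 = 81 - 24 ≡ 0; y = λ·(12 - 0) - 3 ≡ 10. → (0, 10)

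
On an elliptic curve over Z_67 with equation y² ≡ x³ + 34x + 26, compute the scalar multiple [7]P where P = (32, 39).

(65, 33)

Repeated addition: build up to 7P.
2P: tangent at (32, 39): λ = (3·32² + 34)/(2·39) ≡ 24/11. 11⁻¹ ≡ 61 (mod 67) since 11·61 = 671 ≡ 1, so λ ≡ 24·61 ≡ 57.
  x = λ² - 32 - 32 = 3249 - 64 ≡ 36; y = λ·(32 - 36) - 39 ≡ 1. → (36, 1)
3P: (36, 1) + (32, 39). λ = (39 - 1)/(32 - 36) ≡ 38/63 mod 67. 63⁻¹ ≡ 50 (mod 67), so λ ≡ 24.
  x = λ² - 36 - 32 = 576 - 68 ≡ 39; y = λ·(36 - 39) - 1 ≡ 61. → (39, 61)
4P: (39, 61) + (32, 39). λ = (39 - 61)/(32 - 39) ≡ 45/60 mod 67. 60⁻¹ ≡ 19 (mod 67), so λ ≡ 51.
  x = λ² - 39 - 32 = 2601 - 71 ≡ 51; y = λ·(39 - 51) - 61 ≡ 64. → (51, 64)
5P: (51, 64) + (32, 39). λ = (39 - 64)/(32 - 51) ≡ 42/48 mod 67. 48⁻¹ ≡ 7 (mod 67), so λ ≡ 26.
  x = λ² - 51 - 32 = 676 - 83 ≡ 57; y = λ·(51 - 57) - 64 ≡ 48. → (57, 48)
6P: (57, 48) + (32, 39). λ = (39 - 48)/(32 - 57) ≡ 58/42 mod 67. 42⁻¹ ≡ 8 (mod 67) since 42·8 = 336 ≡ 1, so λ ≡ 62.
  x = λ² - 57 - 32 = 3844 - 89 ≡ 3; y = λ·(57 - 3) - 48 ≡ 17. → (3, 17)
7P: (3, 17) + (32, 39). λ = (39 - 17)/(32 - 3) ≡ 22/29 mod 67. 29⁻¹ ≡ 37 (mod 67) since 29·37 = 1073 ≡ 1, so λ ≡ 10.
  x = λ² - 3 - 32 = 100 - 35 ≡ 65; y = λ·(3 - 65) - 17 ≡ 33. → (65, 33)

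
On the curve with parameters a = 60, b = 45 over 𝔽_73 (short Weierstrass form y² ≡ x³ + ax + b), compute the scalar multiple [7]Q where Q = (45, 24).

Repeated addition: build up to 7Q.
2Q: tangent at (45, 24): λ = (3·45² + 60)/(2·24) ≡ 3/48. 48⁻¹ ≡ 35 (mod 73) since 48·35 = 1680 ≡ 1, so λ ≡ 3·35 ≡ 32.
  x = λ² - 45 - 45 = 1024 - 90 ≡ 58; y = λ·(45 - 58) - 24 ≡ 71. → (58, 71)
3Q: (58, 71) + (45, 24). λ = (24 - 71)/(45 - 58) ≡ 26/60 mod 73. 60⁻¹ ≡ 28 (mod 73), so λ ≡ 71.
  x = λ² - 58 - 45 = 5041 - 103 ≡ 47; y = λ·(58 - 47) - 71 ≡ 53. → (47, 53)
4Q: (47, 53) + (45, 24). λ = (24 - 53)/(45 - 47) ≡ 44/71 mod 73. 71⁻¹ ≡ 36 (mod 73) since 71·36 = 2556 ≡ 1, so λ ≡ 51.
  x = λ² - 47 - 45 = 2601 - 92 ≡ 27; y = λ·(47 - 27) - 53 ≡ 18. → (27, 18)
5Q: (27, 18) + (45, 24). λ = (24 - 18)/(45 - 27) ≡ 6/18 mod 73. 18⁻¹ ≡ 69 (mod 73), so λ ≡ 49.
  x = λ² - 27 - 45 = 2401 - 72 ≡ 66; y = λ·(27 - 66) - 18 ≡ 42. → (66, 42)
6Q: (66, 42) + (45, 24). λ = (24 - 42)/(45 - 66) ≡ 55/52 mod 73. 52⁻¹ ≡ 66 (mod 73), so λ ≡ 53.
  x = λ² - 66 - 45 = 2809 - 111 ≡ 70; y = λ·(66 - 70) - 42 ≡ 38. → (70, 38)
7Q: (70, 38) + (45, 24). λ = (24 - 38)/(45 - 70) ≡ 59/48 mod 73. 48⁻¹ ≡ 35 (mod 73) since 48·35 = 1680 ≡ 1, so λ ≡ 21.
  x = λ² - 70 - 45 = 441 - 115 ≡ 34; y = λ·(70 - 34) - 38 ≡ 61. → (34, 61)

(34, 61)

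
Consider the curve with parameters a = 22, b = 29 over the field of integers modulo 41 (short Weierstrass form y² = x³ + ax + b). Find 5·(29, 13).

Write Q = (29, 13).
Double-and-add on 5 = (101)₂. Start with Q = (29, 13) for the leading 1-bit.
double: tangent at (29, 13): λ = (3·29² + 22)/(2·13) ≡ 3/26. 26⁻¹ ≡ 30 (mod 41), so λ ≡ 3·30 ≡ 8.
  x = λ² - 29 - 29 = 64 - 58 ≡ 6; y = λ·(29 - 6) - 13 ≡ 7. → (6, 7)
double: tangent at (6, 7): λ = (3·6² + 22)/(2·7) ≡ 7/14. 14⁻¹ ≡ 3 (mod 41) since 14·3 = 42 ≡ 1, so λ ≡ 7·3 ≡ 21.
  x = λ² - 6 - 6 = 441 - 12 ≡ 19; y = λ·(6 - 19) - 7 ≡ 7. → (19, 7)
add Q: (19, 7) + (29, 13). λ = (13 - 7)/(29 - 19) ≡ 6/10 mod 41. 10⁻¹ ≡ 37 (mod 41), so λ ≡ 17.
  x = λ² - 19 - 29 = 289 - 48 ≡ 36; y = λ·(19 - 36) - 7 ≡ 32. → (36, 32)

(36, 32)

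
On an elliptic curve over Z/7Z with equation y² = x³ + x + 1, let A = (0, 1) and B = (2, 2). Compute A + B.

(0, 1) + (2, 2). λ = (2 - 1)/(2 - 0) ≡ 1/2 mod 7. 2⁻¹ ≡ 4 (mod 7), so λ ≡ 4.
  x = λ² - 0 - 2 = 16 - 2 ≡ 0; y = λ·(0 - 0) - 1 ≡ 6. → (0, 6)

(0, 6)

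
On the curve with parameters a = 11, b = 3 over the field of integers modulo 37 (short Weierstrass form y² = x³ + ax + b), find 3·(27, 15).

Write P = (27, 15).
Repeated addition: build up to 3P.
2P: tangent at (27, 15): λ = (3·27² + 11)/(2·15) ≡ 15/30. 30⁻¹ ≡ 21 (mod 37), so λ ≡ 15·21 ≡ 19.
  x = λ² - 27 - 27 = 361 - 54 ≡ 11; y = λ·(27 - 11) - 15 ≡ 30. → (11, 30)
3P: (11, 30) + (27, 15). λ = (15 - 30)/(27 - 11) ≡ 22/16 mod 37. 16⁻¹ ≡ 7 (mod 37) since 16·7 = 112 ≡ 1, so λ ≡ 6.
  x = λ² - 11 - 27 = 36 - 38 ≡ 35; y = λ·(11 - 35) - 30 ≡ 11. → (35, 11)

(35, 11)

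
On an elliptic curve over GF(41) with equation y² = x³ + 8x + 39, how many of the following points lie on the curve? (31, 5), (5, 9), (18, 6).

(31, 5): 5² ≡ 25, rhs ≡ 25 → on.
(5, 9): 9² ≡ 40, rhs ≡ 40 → on.
(18, 6): 6² ≡ 36, rhs ≡ 29 → off.

2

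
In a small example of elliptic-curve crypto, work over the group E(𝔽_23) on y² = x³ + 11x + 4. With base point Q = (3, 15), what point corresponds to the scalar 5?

Double-and-add on 5 = (101)₂. Start with Q = (3, 15) for the leading 1-bit.
double: tangent at (3, 15): λ = (3·3² + 11)/(2·15) ≡ 15/7. 7⁻¹ ≡ 10 (mod 23) since 7·10 = 70 ≡ 1, so λ ≡ 15·10 ≡ 12.
  x = λ² - 3 - 3 = 144 - 6 ≡ 0; y = λ·(3 - 0) - 15 ≡ 21. → (0, 21)
double: tangent at (0, 21): λ = (3·0² + 11)/(2·21) ≡ 11/19. 19⁻¹ ≡ 17 (mod 23), so λ ≡ 11·17 ≡ 3.
  x = λ² - 0 - 0 = 9 - 0 ≡ 9; y = λ·(0 - 9) - 21 ≡ 21. → (9, 21)
add Q: (9, 21) + (3, 15). λ = (15 - 21)/(3 - 9) ≡ 17/17 mod 23. 17⁻¹ ≡ 19 (mod 23) since 17·19 = 323 ≡ 1, so λ ≡ 1.
  x = λ² - 9 - 3 = 1 - 12 ≡ 12; y = λ·(9 - 12) - 21 ≡ 22. → (12, 22)

(12, 22)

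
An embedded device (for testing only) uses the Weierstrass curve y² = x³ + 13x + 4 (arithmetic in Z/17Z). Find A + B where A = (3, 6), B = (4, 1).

(3, 6) + (4, 1). λ = (1 - 6)/(4 - 3) ≡ 12/1 mod 17. 1⁻¹ ≡ 1 (mod 17), so λ ≡ 12.
  x = λ² - 3 - 4 = 144 - 7 ≡ 1; y = λ·(3 - 1) - 6 ≡ 1. → (1, 1)

(1, 1)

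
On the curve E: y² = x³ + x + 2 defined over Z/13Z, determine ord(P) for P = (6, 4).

2P: tangent at (6, 4): λ = (3·6² + 1)/(2·4) ≡ 5/8. 8⁻¹ ≡ 5 (mod 13), so λ ≡ 5·5 ≡ 12.
  x = λ² - 6 - 6 = 144 - 12 ≡ 2; y = λ·(6 - 2) - 4 ≡ 5. → (2, 5)
3P: (2, 5) + (6, 4). λ = (4 - 5)/(6 - 2) ≡ 12/4 mod 13. 4⁻¹ ≡ 10 (mod 13), so λ ≡ 3.
  x = λ² - 2 - 6 = 9 - 8 ≡ 1; y = λ·(2 - 1) - 5 ≡ 11. → (1, 11)
4P: (1, 11) + (6, 4). λ = (4 - 11)/(6 - 1) ≡ 6/5 mod 13. 5⁻¹ ≡ 8 (mod 13) since 5·8 = 40 ≡ 1, so λ ≡ 9.
  x = λ² - 1 - 6 = 81 - 7 ≡ 9; y = λ·(1 - 9) - 11 ≡ 8. → (9, 8)
5P: (9, 8) + (6, 4). λ = (4 - 8)/(6 - 9) ≡ 9/10 mod 13. 10⁻¹ ≡ 4 (mod 13), so λ ≡ 10.
  x = λ² - 9 - 6 = 100 - 15 ≡ 7; y = λ·(9 - 7) - 8 ≡ 12. → (7, 12)
6P: (7, 12) + (6, 4). λ = (4 - 12)/(6 - 7) ≡ 5/12 mod 13. 12⁻¹ ≡ 12 (mod 13), so λ ≡ 8.
  x = λ² - 7 - 6 = 64 - 13 ≡ 12; y = λ·(7 - 12) - 12 ≡ 0. → (12, 0)
7P: (12, 0) + (6, 4). λ = (4 - 0)/(6 - 12) ≡ 4/7 mod 13. 7⁻¹ ≡ 2 (mod 13) since 7·2 = 14 ≡ 1, so λ ≡ 8.
  x = λ² - 12 - 6 = 64 - 18 ≡ 7; y = λ·(12 - 7) - 0 ≡ 1. → (7, 1)
8P: (7, 1) + (6, 4). λ = (4 - 1)/(6 - 7) ≡ 3/12 mod 13. 12⁻¹ ≡ 12 (mod 13) since 12·12 = 144 ≡ 1, so λ ≡ 10.
  x = λ² - 7 - 6 = 100 - 13 ≡ 9; y = λ·(7 - 9) - 1 ≡ 5. → (9, 5)
9P: (9, 5) + (6, 4). λ = (4 - 5)/(6 - 9) ≡ 12/10 mod 13. 10⁻¹ ≡ 4 (mod 13), so λ ≡ 9.
  x = λ² - 9 - 6 = 81 - 15 ≡ 1; y = λ·(9 - 1) - 5 ≡ 2. → (1, 2)
10P: (1, 2) + (6, 4). λ = (4 - 2)/(6 - 1) ≡ 2/5 mod 13. 5⁻¹ ≡ 8 (mod 13), so λ ≡ 3.
  x = λ² - 1 - 6 = 9 - 7 ≡ 2; y = λ·(1 - 2) - 2 ≡ 8. → (2, 8)
11P: (2, 8) + (6, 4). λ = (4 - 8)/(6 - 2) ≡ 9/4 mod 13. 4⁻¹ ≡ 10 (mod 13), so λ ≡ 12.
  x = λ² - 2 - 6 = 144 - 8 ≡ 6; y = λ·(2 - 6) - 8 ≡ 9. → (6, 9)
12P: (6, 9) + (6, 4): same x and y₁ ≡ -y₂, so the sum is 𝒪.
12P = 𝒪, so the order is 12.

12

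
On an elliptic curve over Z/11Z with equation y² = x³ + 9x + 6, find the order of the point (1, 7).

10

2P: tangent at (1, 7): λ = (3·1² + 9)/(2·7) ≡ 1/3. 3⁻¹ ≡ 4 (mod 11), so λ ≡ 1·4 ≡ 4.
  x = λ² - 1 - 1 = 16 - 2 ≡ 3; y = λ·(1 - 3) - 7 ≡ 7. → (3, 7)
3P: (3, 7) + (1, 7). λ = (7 - 7)/(1 - 3) ≡ 0/9 mod 11. 9⁻¹ ≡ 5 (mod 11), so λ ≡ 0.
  x = λ² - 3 - 1 = 0 - 4 ≡ 7; y = λ·(3 - 7) - 7 ≡ 4. → (7, 4)
4P: (7, 4) + (1, 7). λ = (7 - 4)/(1 - 7) ≡ 3/5 mod 11. 5⁻¹ ≡ 9 (mod 11), so λ ≡ 5.
  x = λ² - 7 - 1 = 25 - 8 ≡ 6; y = λ·(7 - 6) - 4 ≡ 1. → (6, 1)
5P: (6, 1) + (1, 7). λ = (7 - 1)/(1 - 6) ≡ 6/6 mod 11. 6⁻¹ ≡ 2 (mod 11) since 6·2 = 12 ≡ 1, so λ ≡ 1.
  x = λ² - 6 - 1 = 1 - 7 ≡ 5; y = λ·(6 - 5) - 1 ≡ 0. → (5, 0)
6P: (5, 0) + (1, 7). λ = (7 - 0)/(1 - 5) ≡ 7/7 mod 11. 7⁻¹ ≡ 8 (mod 11) since 7·8 = 56 ≡ 1, so λ ≡ 1.
  x = λ² - 5 - 1 = 1 - 6 ≡ 6; y = λ·(5 - 6) - 0 ≡ 10. → (6, 10)
7P: (6, 10) + (1, 7). λ = (7 - 10)/(1 - 6) ≡ 8/6 mod 11. 6⁻¹ ≡ 2 (mod 11) since 6·2 = 12 ≡ 1, so λ ≡ 5.
  x = λ² - 6 - 1 = 25 - 7 ≡ 7; y = λ·(6 - 7) - 10 ≡ 7. → (7, 7)
8P: (7, 7) + (1, 7). λ = (7 - 7)/(1 - 7) ≡ 0/5 mod 11. 5⁻¹ ≡ 9 (mod 11), so λ ≡ 0.
  x = λ² - 7 - 1 = 0 - 8 ≡ 3; y = λ·(7 - 3) - 7 ≡ 4. → (3, 4)
9P: (3, 4) + (1, 7). λ = (7 - 4)/(1 - 3) ≡ 3/9 mod 11. 9⁻¹ ≡ 5 (mod 11), so λ ≡ 4.
  x = λ² - 3 - 1 = 16 - 4 ≡ 1; y = λ·(3 - 1) - 4 ≡ 4. → (1, 4)
10P: (1, 4) + (1, 7): same x and y₁ ≡ -y₂, so the sum is the point at infinity.
10P = the point at infinity, so the order is 10.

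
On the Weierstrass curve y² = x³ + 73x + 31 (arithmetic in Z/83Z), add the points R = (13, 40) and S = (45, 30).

(13, 40) + (45, 30). λ = (30 - 40)/(45 - 13) ≡ 73/32 mod 83. 32⁻¹ ≡ 13 (mod 83), so λ ≡ 36.
  x = λ² - 13 - 45 = 1296 - 58 ≡ 76; y = λ·(13 - 76) - 40 ≡ 16. → (76, 16)

(76, 16)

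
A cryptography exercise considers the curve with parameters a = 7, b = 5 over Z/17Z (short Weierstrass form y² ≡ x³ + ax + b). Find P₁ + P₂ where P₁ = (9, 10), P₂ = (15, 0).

(9, 7)

(9, 10) + (15, 0). λ = (0 - 10)/(15 - 9) ≡ 7/6 mod 17. 6⁻¹ ≡ 3 (mod 17), so λ ≡ 4.
  x = λ² - 9 - 15 = 16 - 24 ≡ 9; y = λ·(9 - 9) - 10 ≡ 7. → (9, 7)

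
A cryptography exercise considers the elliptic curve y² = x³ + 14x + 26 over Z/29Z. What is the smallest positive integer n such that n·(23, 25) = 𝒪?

2P: tangent at (23, 25): λ = (3·23² + 14)/(2·25) ≡ 6/21. 21⁻¹ ≡ 18 (mod 29), so λ ≡ 6·18 ≡ 21.
  x = λ² - 23 - 23 = 441 - 46 ≡ 18; y = λ·(23 - 18) - 25 ≡ 22. → (18, 22)
3P: (18, 22) + (23, 25). λ = (25 - 22)/(23 - 18) ≡ 3/5 mod 29. 5⁻¹ ≡ 6 (mod 29) since 5·6 = 30 ≡ 1, so λ ≡ 18.
  x = λ² - 18 - 23 = 324 - 41 ≡ 22; y = λ·(18 - 22) - 22 ≡ 22. → (22, 22)
4P: (22, 22) + (23, 25). λ = (25 - 22)/(23 - 22) ≡ 3/1 mod 29. 1⁻¹ ≡ 1 (mod 29), so λ ≡ 3.
  x = λ² - 22 - 23 = 9 - 45 ≡ 22; y = λ·(22 - 22) - 22 ≡ 7. → (22, 7)
5P: (22, 7) + (23, 25). λ = (25 - 7)/(23 - 22) ≡ 18/1 mod 29. 1⁻¹ ≡ 1 (mod 29) since 1·1 = 1 ≡ 1, so λ ≡ 18.
  x = λ² - 22 - 23 = 324 - 45 ≡ 18; y = λ·(22 - 18) - 7 ≡ 7. → (18, 7)
6P: (18, 7) + (23, 25). λ = (25 - 7)/(23 - 18) ≡ 18/5 mod 29. 5⁻¹ ≡ 6 (mod 29), so λ ≡ 21.
  x = λ² - 18 - 23 = 441 - 41 ≡ 23; y = λ·(18 - 23) - 7 ≡ 4. → (23, 4)
7P: (23, 4) + (23, 25): same x and y₁ ≡ -y₂, so the sum is 𝒪.
7P = 𝒪, so the order is 7.

7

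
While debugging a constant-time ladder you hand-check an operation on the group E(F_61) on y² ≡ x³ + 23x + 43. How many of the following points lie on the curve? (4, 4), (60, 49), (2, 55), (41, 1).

3

(4, 4): 4² ≡ 16, rhs ≡ 16 → on.
(60, 49): 49² ≡ 22, rhs ≡ 19 → off.
(2, 55): 55² ≡ 36, rhs ≡ 36 → on.
(41, 1): 1² ≡ 1, rhs ≡ 1 → on.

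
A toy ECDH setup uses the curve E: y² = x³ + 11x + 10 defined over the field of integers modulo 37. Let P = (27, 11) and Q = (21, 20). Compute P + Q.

(27, 11) + (21, 20). λ = (20 - 11)/(21 - 27) ≡ 9/31 mod 37. 31⁻¹ ≡ 6 (mod 37), so λ ≡ 17.
  x = λ² - 27 - 21 = 289 - 48 ≡ 19; y = λ·(27 - 19) - 11 ≡ 14. → (19, 14)

(19, 14)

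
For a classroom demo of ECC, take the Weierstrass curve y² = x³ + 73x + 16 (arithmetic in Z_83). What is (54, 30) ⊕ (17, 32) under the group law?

(4, 66)

(54, 30) + (17, 32). λ = (32 - 30)/(17 - 54) ≡ 2/46 mod 83. 46⁻¹ ≡ 74 (mod 83), so λ ≡ 65.
  x = λ² - 54 - 17 = 4225 - 71 ≡ 4; y = λ·(54 - 4) - 30 ≡ 66. → (4, 66)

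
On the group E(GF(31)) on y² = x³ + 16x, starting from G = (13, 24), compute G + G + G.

(24, 14)

Repeated addition: build up to 3G.
2G: tangent at (13, 24): λ = (3·13² + 16)/(2·24) ≡ 27/17. 17⁻¹ ≡ 11 (mod 31), so λ ≡ 27·11 ≡ 18.
  x = λ² - 13 - 13 = 324 - 26 ≡ 19; y = λ·(13 - 19) - 24 ≡ 23. → (19, 23)
3G: (19, 23) + (13, 24). λ = (24 - 23)/(13 - 19) ≡ 1/25 mod 31. 25⁻¹ ≡ 5 (mod 31), so λ ≡ 5.
  x = λ² - 19 - 13 = 25 - 32 ≡ 24; y = λ·(19 - 24) - 23 ≡ 14. → (24, 14)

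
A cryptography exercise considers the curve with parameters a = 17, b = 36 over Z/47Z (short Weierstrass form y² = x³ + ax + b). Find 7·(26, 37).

Write G = (26, 37).
Repeated addition: build up to 7G.
2G: tangent at (26, 37): λ = (3·26² + 17)/(2·37) ≡ 24/27. 27⁻¹ ≡ 7 (mod 47), so λ ≡ 24·7 ≡ 27.
  x = λ² - 26 - 26 = 729 - 52 ≡ 19; y = λ·(26 - 19) - 37 ≡ 11. → (19, 11)
3G: (19, 11) + (26, 37). λ = (37 - 11)/(26 - 19) ≡ 26/7 mod 47. 7⁻¹ ≡ 27 (mod 47), so λ ≡ 44.
  x = λ² - 19 - 26 = 1936 - 45 ≡ 11; y = λ·(19 - 11) - 11 ≡ 12. → (11, 12)
4G: (11, 12) + (26, 37). λ = (37 - 12)/(26 - 11) ≡ 25/15 mod 47. 15⁻¹ ≡ 22 (mod 47), so λ ≡ 33.
  x = λ² - 11 - 26 = 1089 - 37 ≡ 18; y = λ·(11 - 18) - 12 ≡ 39. → (18, 39)
5G: (18, 39) + (26, 37). λ = (37 - 39)/(26 - 18) ≡ 45/8 mod 47. 8⁻¹ ≡ 6 (mod 47), so λ ≡ 35.
  x = λ² - 18 - 26 = 1225 - 44 ≡ 6; y = λ·(18 - 6) - 39 ≡ 5. → (6, 5)
6G: (6, 5) + (26, 37). λ = (37 - 5)/(26 - 6) ≡ 32/20 mod 47. 20⁻¹ ≡ 40 (mod 47), so λ ≡ 11.
  x = λ² - 6 - 26 = 121 - 32 ≡ 42; y = λ·(6 - 42) - 5 ≡ 22. → (42, 22)
7G: (42, 22) + (26, 37). λ = (37 - 22)/(26 - 42) ≡ 15/31 mod 47. 31⁻¹ ≡ 44 (mod 47) since 31·44 = 1364 ≡ 1, so λ ≡ 2.
  x = λ² - 42 - 26 = 4 - 68 ≡ 30; y = λ·(42 - 30) - 22 ≡ 2. → (30, 2)

(30, 2)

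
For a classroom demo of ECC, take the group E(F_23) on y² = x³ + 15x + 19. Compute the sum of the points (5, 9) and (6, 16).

(5, 9) + (6, 16). λ = (16 - 9)/(6 - 5) ≡ 7/1 mod 23. 1⁻¹ ≡ 1 (mod 23) since 1·1 = 1 ≡ 1, so λ ≡ 7.
  x = λ² - 5 - 6 = 49 - 11 ≡ 15; y = λ·(5 - 15) - 9 ≡ 13. → (15, 13)

(15, 13)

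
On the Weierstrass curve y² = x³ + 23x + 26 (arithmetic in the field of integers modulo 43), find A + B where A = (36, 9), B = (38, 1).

(36, 9) + (38, 1). λ = (1 - 9)/(38 - 36) ≡ 35/2 mod 43. 2⁻¹ ≡ 22 (mod 43) since 2·22 = 44 ≡ 1, so λ ≡ 39.
  x = λ² - 36 - 38 = 1521 - 74 ≡ 28; y = λ·(36 - 28) - 9 ≡ 2. → (28, 2)

(28, 2)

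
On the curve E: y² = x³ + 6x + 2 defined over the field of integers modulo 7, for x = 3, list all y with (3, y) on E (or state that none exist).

none

x³ + 6x + 2 = 47 ≡ 5 (mod 7).
5 is a non-residue mod 7; no y exists.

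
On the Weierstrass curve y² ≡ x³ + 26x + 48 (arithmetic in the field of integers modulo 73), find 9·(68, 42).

(1, 41)

Write Q = (68, 42).
Double-and-add on 9 = (1001)₂. Start with Q = (68, 42) for the leading 1-bit.
double: tangent at (68, 42): λ = (3·68² + 26)/(2·42) ≡ 28/11. 11⁻¹ ≡ 20 (mod 73), so λ ≡ 28·20 ≡ 49.
  x = λ² - 68 - 68 = 2401 - 136 ≡ 2; y = λ·(68 - 2) - 42 ≡ 53. → (2, 53)
double: tangent at (2, 53): λ = (3·2² + 26)/(2·53) ≡ 38/33. 33⁻¹ ≡ 31 (mod 73), so λ ≡ 38·31 ≡ 10.
  x = λ² - 2 - 2 = 100 - 4 ≡ 23; y = λ·(2 - 23) - 53 ≡ 29. → (23, 29)
double: tangent at (23, 29): λ = (3·23² + 26)/(2·29) ≡ 7/58. 58⁻¹ ≡ 34 (mod 73), so λ ≡ 7·34 ≡ 19.
  x = λ² - 23 - 23 = 361 - 46 ≡ 23; y = λ·(23 - 23) - 29 ≡ 44. → (23, 44)
add Q: (23, 44) + (68, 42). λ = (42 - 44)/(68 - 23) ≡ 71/45 mod 73. 45⁻¹ ≡ 13 (mod 73) since 45·13 = 585 ≡ 1, so λ ≡ 47.
  x = λ² - 23 - 68 = 2209 - 91 ≡ 1; y = λ·(23 - 1) - 44 ≡ 41. → (1, 41)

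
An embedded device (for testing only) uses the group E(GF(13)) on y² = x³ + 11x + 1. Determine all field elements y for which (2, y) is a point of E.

x³ + 11x + 1 = 31 ≡ 5 (mod 13).
5 is a non-residue mod 13; no y exists.

none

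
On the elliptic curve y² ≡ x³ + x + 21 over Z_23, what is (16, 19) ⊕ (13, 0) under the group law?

(16, 19) + (13, 0). λ = (0 - 19)/(13 - 16) ≡ 4/20 mod 23. 20⁻¹ ≡ 15 (mod 23), so λ ≡ 14.
  x = λ² - 16 - 13 = 196 - 29 ≡ 6; y = λ·(16 - 6) - 19 ≡ 6. → (6, 6)

(6, 6)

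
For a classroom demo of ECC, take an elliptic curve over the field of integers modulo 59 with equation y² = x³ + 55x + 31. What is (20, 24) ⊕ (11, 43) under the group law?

(31, 32)

(20, 24) + (11, 43). λ = (43 - 24)/(11 - 20) ≡ 19/50 mod 59. 50⁻¹ ≡ 13 (mod 59) since 50·13 = 650 ≡ 1, so λ ≡ 11.
  x = λ² - 20 - 11 = 121 - 31 ≡ 31; y = λ·(20 - 31) - 24 ≡ 32. → (31, 32)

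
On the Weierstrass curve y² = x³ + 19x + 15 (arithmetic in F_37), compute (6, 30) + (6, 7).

O

The two points share x = 6 and their y-coordinates satisfy 30 + 7 ≡ 0 (mod 37), so they are inverses. Their sum is O.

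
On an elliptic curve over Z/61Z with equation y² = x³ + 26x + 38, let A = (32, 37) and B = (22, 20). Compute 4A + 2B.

First 4A:
Double-and-add on 4 = (100)₂. Start with A = (32, 37) for the leading 1-bit.
double: tangent at (32, 37): λ = (3·32² + 26)/(2·37) ≡ 48/13. 13⁻¹ ≡ 47 (mod 61), so λ ≡ 48·47 ≡ 60.
  x = λ² - 32 - 32 = 3600 - 64 ≡ 59; y = λ·(32 - 59) - 37 ≡ 51. → (59, 51)
double: tangent at (59, 51): λ = (3·59² + 26)/(2·51) ≡ 38/41. 41⁻¹ ≡ 3 (mod 61), so λ ≡ 38·3 ≡ 53.
  x = λ² - 59 - 59 = 2809 - 118 ≡ 7; y = λ·(59 - 7) - 51 ≡ 21. → (7, 21)
4A = (7, 21).
Next 2B:
Repeated addition: build up to 2B.
2B: tangent at (22, 20): λ = (3·22² + 26)/(2·20) ≡ 14/40. 40⁻¹ ≡ 29 (mod 61) since 40·29 = 1160 ≡ 1, so λ ≡ 14·29 ≡ 40.
  x = λ² - 22 - 22 = 1600 - 44 ≡ 31; y = λ·(22 - 31) - 20 ≡ 47. → (31, 47)
2B = (31, 47).
Finally 4A + 2B:
(7, 21) + (31, 47). λ = (47 - 21)/(31 - 7) ≡ 26/24 mod 61. 24⁻¹ ≡ 28 (mod 61), so λ ≡ 57.
  x = λ² - 7 - 31 = 3249 - 38 ≡ 39; y = λ·(7 - 39) - 21 ≡ 46. → (39, 46)

(39, 46)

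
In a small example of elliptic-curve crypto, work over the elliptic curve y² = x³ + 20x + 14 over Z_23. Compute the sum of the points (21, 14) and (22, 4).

(21, 14) + (22, 4). λ = (4 - 14)/(22 - 21) ≡ 13/1 mod 23. 1⁻¹ ≡ 1 (mod 23) since 1·1 = 1 ≡ 1, so λ ≡ 13.
  x = λ² - 21 - 22 = 169 - 43 ≡ 11; y = λ·(21 - 11) - 14 ≡ 1. → (11, 1)

(11, 1)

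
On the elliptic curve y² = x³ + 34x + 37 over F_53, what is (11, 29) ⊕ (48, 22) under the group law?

(11, 29) + (48, 22). λ = (22 - 29)/(48 - 11) ≡ 46/37 mod 53. 37⁻¹ ≡ 43 (mod 53), so λ ≡ 17.
  x = λ² - 11 - 48 = 289 - 59 ≡ 18; y = λ·(11 - 18) - 29 ≡ 11. → (18, 11)

(18, 11)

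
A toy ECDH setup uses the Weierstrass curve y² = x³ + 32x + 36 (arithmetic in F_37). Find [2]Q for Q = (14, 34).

tangent at (14, 34): λ = (3·14² + 32)/(2·34) ≡ 28/31. 31⁻¹ ≡ 6 (mod 37), so λ ≡ 28·6 ≡ 20.
  x = λ² - 14 - 14 = 400 - 28 ≡ 2; y = λ·(14 - 2) - 34 ≡ 21. → (2, 21)

(2, 21)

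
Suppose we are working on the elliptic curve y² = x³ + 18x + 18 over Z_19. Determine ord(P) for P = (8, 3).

2P: tangent at (8, 3): λ = (3·8² + 18)/(2·3) ≡ 1/6. 6⁻¹ ≡ 16 (mod 19) since 6·16 = 96 ≡ 1, so λ ≡ 1·16 ≡ 16.
  x = λ² - 8 - 8 = 256 - 16 ≡ 12; y = λ·(8 - 12) - 3 ≡ 9. → (12, 9)
3P: (12, 9) + (8, 3). λ = (3 - 9)/(8 - 12) ≡ 13/15 mod 19. 15⁻¹ ≡ 14 (mod 19), so λ ≡ 11.
  x = λ² - 12 - 8 = 121 - 20 ≡ 6; y = λ·(12 - 6) - 9 ≡ 0. → (6, 0)
4P: (6, 0) + (8, 3). λ = (3 - 0)/(8 - 6) ≡ 3/2 mod 19. 2⁻¹ ≡ 10 (mod 19), so λ ≡ 11.
  x = λ² - 6 - 8 = 121 - 14 ≡ 12; y = λ·(6 - 12) - 0 ≡ 10. → (12, 10)
5P: (12, 10) + (8, 3). λ = (3 - 10)/(8 - 12) ≡ 12/15 mod 19. 15⁻¹ ≡ 14 (mod 19), so λ ≡ 16.
  x = λ² - 12 - 8 = 256 - 20 ≡ 8; y = λ·(12 - 8) - 10 ≡ 16. → (8, 16)
6P: (8, 16) + (8, 3): same x and y₁ ≡ -y₂, so the sum is O.
6P = O, so the order is 6.

6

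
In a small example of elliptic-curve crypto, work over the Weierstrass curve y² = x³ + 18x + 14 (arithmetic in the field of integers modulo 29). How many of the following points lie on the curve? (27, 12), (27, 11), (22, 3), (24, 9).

2

(27, 12): 12² ≡ 28, rhs ≡ 28 → on.
(27, 11): 11² ≡ 5, rhs ≡ 28 → off.
(22, 3): 3² ≡ 9, rhs ≡ 9 → on.
(24, 9): 9² ≡ 23, rhs ≡ 2 → off.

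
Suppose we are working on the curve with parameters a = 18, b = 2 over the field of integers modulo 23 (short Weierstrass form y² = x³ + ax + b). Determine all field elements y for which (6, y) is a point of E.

x³ + 18x + 2 = 326 ≡ 4 (mod 23).
Square roots of 4 mod 23: 2 and 21 (since 2² = 4 ≡ 4).

2, 21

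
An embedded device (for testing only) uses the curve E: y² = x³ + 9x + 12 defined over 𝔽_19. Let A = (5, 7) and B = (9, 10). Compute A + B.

(2, 0)

(5, 7) + (9, 10). λ = (10 - 7)/(9 - 5) ≡ 3/4 mod 19. 4⁻¹ ≡ 5 (mod 19), so λ ≡ 15.
  x = λ² - 5 - 9 = 225 - 14 ≡ 2; y = λ·(5 - 2) - 7 ≡ 0. → (2, 0)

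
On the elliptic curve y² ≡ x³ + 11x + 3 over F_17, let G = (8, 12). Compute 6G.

(7, 7)

Double-and-add on 6 = (110)₂. Start with G = (8, 12) for the leading 1-bit.
double: tangent at (8, 12): λ = (3·8² + 11)/(2·12) ≡ 16/7. 7⁻¹ ≡ 5 (mod 17) since 7·5 = 35 ≡ 1, so λ ≡ 16·5 ≡ 12.
  x = λ² - 8 - 8 = 144 - 16 ≡ 9; y = λ·(8 - 9) - 12 ≡ 10. → (9, 10)
add G: (9, 10) + (8, 12). λ = (12 - 10)/(8 - 9) ≡ 2/16 mod 17. 16⁻¹ ≡ 16 (mod 17) since 16·16 = 256 ≡ 1, so λ ≡ 15.
  x = λ² - 9 - 8 = 225 - 17 ≡ 4; y = λ·(9 - 4) - 10 ≡ 14. → (4, 14)
double: tangent at (4, 14): λ = (3·4² + 11)/(2·14) ≡ 8/11. 11⁻¹ ≡ 14 (mod 17), so λ ≡ 8·14 ≡ 10.
  x = λ² - 4 - 4 = 100 - 8 ≡ 7; y = λ·(4 - 7) - 14 ≡ 7. → (7, 7)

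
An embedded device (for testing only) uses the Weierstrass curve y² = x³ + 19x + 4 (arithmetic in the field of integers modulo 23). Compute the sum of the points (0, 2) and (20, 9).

(0, 2) + (20, 9). λ = (9 - 2)/(20 - 0) ≡ 7/20 mod 23. 20⁻¹ ≡ 15 (mod 23), so λ ≡ 13.
  x = λ² - 0 - 20 = 169 - 20 ≡ 11; y = λ·(0 - 11) - 2 ≡ 16. → (11, 16)

(11, 16)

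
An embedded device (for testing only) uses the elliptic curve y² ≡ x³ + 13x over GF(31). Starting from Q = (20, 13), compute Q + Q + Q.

Repeated addition: build up to 3Q.
2Q: tangent at (20, 13): λ = (3·20² + 13)/(2·13) ≡ 4/26. 26⁻¹ ≡ 6 (mod 31) since 26·6 = 156 ≡ 1, so λ ≡ 4·6 ≡ 24.
  x = λ² - 20 - 20 = 576 - 40 ≡ 9; y = λ·(20 - 9) - 13 ≡ 3. → (9, 3)
3Q: (9, 3) + (20, 13). λ = (13 - 3)/(20 - 9) ≡ 10/11 mod 31. 11⁻¹ ≡ 17 (mod 31), so λ ≡ 15.
  x = λ² - 9 - 20 = 225 - 29 ≡ 10; y = λ·(9 - 10) - 3 ≡ 13. → (10, 13)

(10, 13)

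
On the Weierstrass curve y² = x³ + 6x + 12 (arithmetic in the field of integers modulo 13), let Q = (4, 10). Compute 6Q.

Repeated addition: build up to 6Q.
2Q: tangent at (4, 10): λ = (3·4² + 6)/(2·10) ≡ 2/7. 7⁻¹ ≡ 2 (mod 13) since 7·2 = 14 ≡ 1, so λ ≡ 2·2 ≡ 4.
  x = λ² - 4 - 4 = 16 - 8 ≡ 8; y = λ·(4 - 8) - 10 ≡ 0. → (8, 0)
3Q: (8, 0) + (4, 10). λ = (10 - 0)/(4 - 8) ≡ 10/9 mod 13. 9⁻¹ ≡ 3 (mod 13), so λ ≡ 4.
  x = λ² - 8 - 4 = 16 - 12 ≡ 4; y = λ·(8 - 4) - 0 ≡ 3. → (4, 3)
4Q: (4, 3) + (4, 10): same x and y₁ ≡ -y₂, so the sum is 𝒪.
5Q: 𝒪 + (4, 10) = (4, 10) (identity).
6Q: tangent at (4, 10): λ = (3·4² + 6)/(2·10) ≡ 2/7. 7⁻¹ ≡ 2 (mod 13) since 7·2 = 14 ≡ 1, so λ ≡ 2·2 ≡ 4.
  x = λ² - 4 - 4 = 16 - 8 ≡ 8; y = λ·(4 - 8) - 10 ≡ 0. → (8, 0)

(8, 0)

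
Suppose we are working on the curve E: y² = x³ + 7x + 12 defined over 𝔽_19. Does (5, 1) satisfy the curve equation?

y² = 1² ≡ 1; x³ + 7x + 12 = 172 ≡ 1 (mod 19). 1 = 1.

yes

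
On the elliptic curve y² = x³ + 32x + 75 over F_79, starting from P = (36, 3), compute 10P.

Double-and-add on 10 = (1010)₂. Start with P = (36, 3) for the leading 1-bit.
double: tangent at (36, 3): λ = (3·36² + 32)/(2·3) ≡ 49/6. 6⁻¹ ≡ 66 (mod 79) since 6·66 = 396 ≡ 1, so λ ≡ 49·66 ≡ 74.
  x = λ² - 36 - 36 = 5476 - 72 ≡ 32; y = λ·(36 - 32) - 3 ≡ 56. → (32, 56)
double: tangent at (32, 56): λ = (3·32² + 32)/(2·56) ≡ 23/33. 33⁻¹ ≡ 12 (mod 79) since 33·12 = 396 ≡ 1, so λ ≡ 23·12 ≡ 39.
  x = λ² - 32 - 32 = 1521 - 64 ≡ 35; y = λ·(32 - 35) - 56 ≡ 64. → (35, 64)
add P: (35, 64) + (36, 3). λ = (3 - 64)/(36 - 35) ≡ 18/1 mod 79. 1⁻¹ ≡ 1 (mod 79), so λ ≡ 18.
  x = λ² - 35 - 36 = 324 - 71 ≡ 16; y = λ·(35 - 16) - 64 ≡ 41. → (16, 41)
double: tangent at (16, 41): λ = (3·16² + 32)/(2·41) ≡ 10/3. 3⁻¹ ≡ 53 (mod 79), so λ ≡ 10·53 ≡ 56.
  x = λ² - 16 - 16 = 3136 - 32 ≡ 23; y = λ·(16 - 23) - 41 ≡ 41. → (23, 41)

(23, 41)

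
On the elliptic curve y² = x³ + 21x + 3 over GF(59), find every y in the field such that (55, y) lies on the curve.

none

x³ + 21x + 3 = 167533 ≡ 32 (mod 59).
32 is a non-residue mod 59; no y exists.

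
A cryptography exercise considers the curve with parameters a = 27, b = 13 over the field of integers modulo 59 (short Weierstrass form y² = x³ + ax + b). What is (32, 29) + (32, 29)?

(12, 0)

tangent at (32, 29): λ = (3·32² + 27)/(2·29) ≡ 31/58. 58⁻¹ ≡ 58 (mod 59), so λ ≡ 31·58 ≡ 28.
  x = λ² - 32 - 32 = 784 - 64 ≡ 12; y = λ·(32 - 12) - 29 ≡ 0. → (12, 0)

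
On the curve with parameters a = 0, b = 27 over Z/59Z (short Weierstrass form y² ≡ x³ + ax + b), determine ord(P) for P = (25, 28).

5

2P: tangent at (25, 28): λ = (3·25² + 0)/(2·28) ≡ 46/56. 56⁻¹ ≡ 39 (mod 59), so λ ≡ 46·39 ≡ 24.
  x = λ² - 25 - 25 = 576 - 50 ≡ 54; y = λ·(25 - 54) - 28 ≡ 43. → (54, 43)
3P: (54, 43) + (25, 28). λ = (28 - 43)/(25 - 54) ≡ 44/30 mod 59. 30⁻¹ ≡ 2 (mod 59), so λ ≡ 29.
  x = λ² - 54 - 25 = 841 - 79 ≡ 54; y = λ·(54 - 54) - 43 ≡ 16. → (54, 16)
4P: (54, 16) + (25, 28). λ = (28 - 16)/(25 - 54) ≡ 12/30 mod 59. 30⁻¹ ≡ 2 (mod 59), so λ ≡ 24.
  x = λ² - 54 - 25 = 576 - 79 ≡ 25; y = λ·(54 - 25) - 16 ≡ 31. → (25, 31)
5P: (25, 31) + (25, 28): same x and y₁ ≡ -y₂, so the sum is ∞.
5P = ∞, so the order is 5.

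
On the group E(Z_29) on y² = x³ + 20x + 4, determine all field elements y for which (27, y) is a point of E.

x³ + 20x + 4 = 20227 ≡ 14 (mod 29).
14 is a non-residue mod 29; no y exists.

none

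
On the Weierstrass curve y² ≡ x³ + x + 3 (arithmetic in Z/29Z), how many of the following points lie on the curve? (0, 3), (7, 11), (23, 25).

1

(0, 3): 3² ≡ 9, rhs ≡ 3 → off.
(7, 11): 11² ≡ 5, rhs ≡ 5 → on.
(23, 25): 25² ≡ 16, rhs ≡ 13 → off.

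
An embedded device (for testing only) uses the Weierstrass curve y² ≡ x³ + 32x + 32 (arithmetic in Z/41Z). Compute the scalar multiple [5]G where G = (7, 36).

Double-and-add on 5 = (101)₂. Start with G = (7, 36) for the leading 1-bit.
double: tangent at (7, 36): λ = (3·7² + 32)/(2·36) ≡ 15/31. 31⁻¹ ≡ 4 (mod 41), so λ ≡ 15·4 ≡ 19.
  x = λ² - 7 - 7 = 361 - 14 ≡ 19; y = λ·(7 - 19) - 36 ≡ 23. → (19, 23)
double: tangent at (19, 23): λ = (3·19² + 32)/(2·23) ≡ 8/5. 5⁻¹ ≡ 33 (mod 41), so λ ≡ 8·33 ≡ 18.
  x = λ² - 19 - 19 = 324 - 38 ≡ 40; y = λ·(19 - 40) - 23 ≡ 9. → (40, 9)
add G: (40, 9) + (7, 36). λ = (36 - 9)/(7 - 40) ≡ 27/8 mod 41. 8⁻¹ ≡ 36 (mod 41), so λ ≡ 29.
  x = λ² - 40 - 7 = 841 - 47 ≡ 15; y = λ·(40 - 15) - 9 ≡ 19. → (15, 19)

(15, 19)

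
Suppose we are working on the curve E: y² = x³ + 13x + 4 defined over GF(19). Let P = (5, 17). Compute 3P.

(12, 11)

Repeated addition: build up to 3P.
2P: tangent at (5, 17): λ = (3·5² + 13)/(2·17) ≡ 12/15. 15⁻¹ ≡ 14 (mod 19) since 15·14 = 210 ≡ 1, so λ ≡ 12·14 ≡ 16.
  x = λ² - 5 - 5 = 256 - 10 ≡ 18; y = λ·(5 - 18) - 17 ≡ 3. → (18, 3)
3P: (18, 3) + (5, 17). λ = (17 - 3)/(5 - 18) ≡ 14/6 mod 19. 6⁻¹ ≡ 16 (mod 19), so λ ≡ 15.
  x = λ² - 18 - 5 = 225 - 23 ≡ 12; y = λ·(18 - 12) - 3 ≡ 11. → (12, 11)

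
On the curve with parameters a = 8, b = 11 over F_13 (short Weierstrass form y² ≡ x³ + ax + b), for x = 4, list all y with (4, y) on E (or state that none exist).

4, 9

x³ + 8x + 11 = 107 ≡ 3 (mod 13).
Square roots of 3 mod 13: 4 and 9 (since 4² = 16 ≡ 3).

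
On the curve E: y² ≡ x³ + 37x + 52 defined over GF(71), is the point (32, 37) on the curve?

no

y² = 37² ≡ 20; x³ + 37x + 52 = 34004 ≡ 66 (mod 71). 20 ≠ 66.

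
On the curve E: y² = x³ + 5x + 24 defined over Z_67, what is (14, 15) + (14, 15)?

(54, 43)

tangent at (14, 15): λ = (3·14² + 5)/(2·15) ≡ 57/30. 30⁻¹ ≡ 38 (mod 67), so λ ≡ 57·38 ≡ 22.
  x = λ² - 14 - 14 = 484 - 28 ≡ 54; y = λ·(14 - 54) - 15 ≡ 43. → (54, 43)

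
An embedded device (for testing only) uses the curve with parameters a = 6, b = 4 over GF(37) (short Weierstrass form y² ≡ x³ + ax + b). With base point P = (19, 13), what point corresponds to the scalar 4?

Double-and-add on 4 = (100)₂. Start with P = (19, 13) for the leading 1-bit.
double: tangent at (19, 13): λ = (3·19² + 6)/(2·13) ≡ 16/26. 26⁻¹ ≡ 10 (mod 37) since 26·10 = 260 ≡ 1, so λ ≡ 16·10 ≡ 12.
  x = λ² - 19 - 19 = 144 - 38 ≡ 32; y = λ·(19 - 32) - 13 ≡ 16. → (32, 16)
double: tangent at (32, 16): λ = (3·32² + 6)/(2·16) ≡ 7/32. 32⁻¹ ≡ 22 (mod 37), so λ ≡ 7·22 ≡ 6.
  x = λ² - 32 - 32 = 36 - 64 ≡ 9; y = λ·(32 - 9) - 16 ≡ 11. → (9, 11)

(9, 11)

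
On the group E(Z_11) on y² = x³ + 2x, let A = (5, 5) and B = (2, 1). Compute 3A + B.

First 3A:
Repeated addition: build up to 3A.
2A: tangent at (5, 5): λ = (3·5² + 2)/(2·5) ≡ 0/10. 10⁻¹ ≡ 10 (mod 11), so λ ≡ 0·10 ≡ 0.
  x = λ² - 5 - 5 = 0 - 10 ≡ 1; y = λ·(5 - 1) - 5 ≡ 6. → (1, 6)
3A: (1, 6) + (5, 5). λ = (5 - 6)/(5 - 1) ≡ 10/4 mod 11. 4⁻¹ ≡ 3 (mod 11) since 4·3 = 12 ≡ 1, so λ ≡ 8.
  x = λ² - 1 - 5 = 64 - 6 ≡ 3; y = λ·(1 - 3) - 6 ≡ 0. → (3, 0)
3A = (3, 0).
Finally 3A + B:
(3, 0) + (2, 1). λ = (1 - 0)/(2 - 3) ≡ 1/10 mod 11. 10⁻¹ ≡ 10 (mod 11) since 10·10 = 100 ≡ 1, so λ ≡ 10.
  x = λ² - 3 - 2 = 100 - 5 ≡ 7; y = λ·(3 - 7) - 0 ≡ 4. → (7, 4)

(7, 4)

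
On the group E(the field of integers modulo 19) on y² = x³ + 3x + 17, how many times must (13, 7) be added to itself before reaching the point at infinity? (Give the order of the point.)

2P: tangent at (13, 7): λ = (3·13² + 3)/(2·7) ≡ 16/14. 14⁻¹ ≡ 15 (mod 19), so λ ≡ 16·15 ≡ 12.
  x = λ² - 13 - 13 = 144 - 26 ≡ 4; y = λ·(13 - 4) - 7 ≡ 6. → (4, 6)
3P: (4, 6) + (13, 7). λ = (7 - 6)/(13 - 4) ≡ 1/9 mod 19. 9⁻¹ ≡ 17 (mod 19) since 9·17 = 153 ≡ 1, so λ ≡ 17.
  x = λ² - 4 - 13 = 289 - 17 ≡ 6; y = λ·(4 - 6) - 6 ≡ 17. → (6, 17)
4P: (6, 17) + (13, 7). λ = (7 - 17)/(13 - 6) ≡ 9/7 mod 19. 7⁻¹ ≡ 11 (mod 19), so λ ≡ 4.
  x = λ² - 6 - 13 = 16 - 19 ≡ 16; y = λ·(6 - 16) - 17 ≡ 0. → (16, 0)
5P: (16, 0) + (13, 7). λ = (7 - 0)/(13 - 16) ≡ 7/16 mod 19. 16⁻¹ ≡ 6 (mod 19) since 16·6 = 96 ≡ 1, so λ ≡ 4.
  x = λ² - 16 - 13 = 16 - 29 ≡ 6; y = λ·(16 - 6) - 0 ≡ 2. → (6, 2)
6P: (6, 2) + (13, 7). λ = (7 - 2)/(13 - 6) ≡ 5/7 mod 19. 7⁻¹ ≡ 11 (mod 19), so λ ≡ 17.
  x = λ² - 6 - 13 = 289 - 19 ≡ 4; y = λ·(6 - 4) - 2 ≡ 13. → (4, 13)
7P: (4, 13) + (13, 7). λ = (7 - 13)/(13 - 4) ≡ 13/9 mod 19. 9⁻¹ ≡ 17 (mod 19), so λ ≡ 12.
  x = λ² - 4 - 13 = 144 - 17 ≡ 13; y = λ·(4 - 13) - 13 ≡ 12. → (13, 12)
8P: (13, 12) + (13, 7): same x and y₁ ≡ -y₂, so the sum is the point at infinity.
8P = the point at infinity, so the order is 8.

8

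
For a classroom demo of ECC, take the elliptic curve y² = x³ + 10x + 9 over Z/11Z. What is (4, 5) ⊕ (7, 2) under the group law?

(1, 3)

(4, 5) + (7, 2). λ = (2 - 5)/(7 - 4) ≡ 8/3 mod 11. 3⁻¹ ≡ 4 (mod 11), so λ ≡ 10.
  x = λ² - 4 - 7 = 100 - 11 ≡ 1; y = λ·(4 - 1) - 5 ≡ 3. → (1, 3)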